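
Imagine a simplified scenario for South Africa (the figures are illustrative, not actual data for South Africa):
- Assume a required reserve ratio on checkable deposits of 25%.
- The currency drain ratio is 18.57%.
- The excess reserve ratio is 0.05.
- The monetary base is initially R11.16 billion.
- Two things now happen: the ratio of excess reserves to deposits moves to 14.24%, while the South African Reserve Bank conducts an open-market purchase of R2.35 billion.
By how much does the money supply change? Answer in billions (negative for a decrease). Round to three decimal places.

Before: m₁ = (1 + 0.1857) / (0.25 + 0.05 + 0.1857) ≈ 2.441219, MB₁ = 11.16, so M₁ = 2.441219 × 11.16 ≈ 27.244 billion.
After: m₂ = (1 + 0.1857) / (0.25 + 0.1424 + 0.1857) ≈ 2.051029, MB₂ = 11.16 + 2.35 = 13.51, so M₂ = 2.051029 × 13.51 ≈ 27.7094 billion.
ΔM = M₂ − M₁ = 27.7094 − 27.244 = 0.4654 billion.

R0.465 billion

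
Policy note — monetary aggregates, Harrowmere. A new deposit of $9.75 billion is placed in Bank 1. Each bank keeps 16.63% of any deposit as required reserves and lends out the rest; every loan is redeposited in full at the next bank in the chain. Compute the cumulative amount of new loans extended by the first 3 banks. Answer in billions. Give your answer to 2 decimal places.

$20.56 billion

Bank i lends (1 − rr)^i of the original deposit: Bank 1 lends 9.75·0.8337 ≈ 8.1286, Bank 2 lends 9.75·0.8337² ≈ 6.7768, and so on.
Summing a geometric series: total = 9.75·[0.8337·(1 − 0.8337^3) / (1 − 0.8337)] ≈ 20.5552 billion.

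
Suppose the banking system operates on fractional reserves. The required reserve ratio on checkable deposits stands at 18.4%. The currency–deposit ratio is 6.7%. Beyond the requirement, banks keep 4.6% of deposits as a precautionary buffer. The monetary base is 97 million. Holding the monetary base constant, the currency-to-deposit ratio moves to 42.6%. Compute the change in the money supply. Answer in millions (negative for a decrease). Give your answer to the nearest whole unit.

-138 million

Initially m₁ = (1 + 0.067) / (0.184 + 0.046 + 0.067) ≈ 3.5926, so M₁ = 3.5926 × 97 = 348.4822 million.
After the change m₂ = (1 + 0.426) / (0.184 + 0.046 + 0.426) ≈ 2.1738, so M₂ = 2.1738 × 97 = 210.8586 million.
ΔM = M₂ − M₁ = 210.8586 − 348.4822 = -137.6236 million.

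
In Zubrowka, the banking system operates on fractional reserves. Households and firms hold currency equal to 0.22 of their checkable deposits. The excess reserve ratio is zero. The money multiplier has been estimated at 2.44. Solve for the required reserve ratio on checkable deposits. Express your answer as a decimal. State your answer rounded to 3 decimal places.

0.280

Using m = 2.44. Since m = (1 + c)/(c + rr + e), the denominator satisfies c + rr + e = (1 + c)/m = (1 + 0.22) / 2.44 = 0.500000.
With c = 0.22 and e = 0, the required reserve ratio on checkable deposits is 0.500000 − 0.22 − 0 = 0.28.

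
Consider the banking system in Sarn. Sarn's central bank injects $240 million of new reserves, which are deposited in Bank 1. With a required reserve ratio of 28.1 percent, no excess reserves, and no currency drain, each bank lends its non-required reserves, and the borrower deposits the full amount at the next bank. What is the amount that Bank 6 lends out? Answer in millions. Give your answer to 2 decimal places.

Each bank lends a fraction (1 − rr) = 0.7190 of the deposit it receives, so Bank 6 receives 240·0.7190^5 and lends 240·0.7190^6 ≈ 33.1577 million.

$33.16 million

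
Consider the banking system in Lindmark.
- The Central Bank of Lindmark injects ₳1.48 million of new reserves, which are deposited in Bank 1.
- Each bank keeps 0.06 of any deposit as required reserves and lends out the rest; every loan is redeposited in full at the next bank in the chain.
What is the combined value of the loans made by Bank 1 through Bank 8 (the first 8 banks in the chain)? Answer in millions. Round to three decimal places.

Bank i lends (1 − rr)^i of the original deposit: Bank 1 lends 1.48·0.9400 = 1.3912, Bank 2 lends 1.48·0.9400² ≈ 1.3077, and so on.
Summing a geometric series: total = 1.48·[0.9400·(1 − 0.9400^8) / (1 − 0.9400)] ≈ 9.0528 million.

₳9.053 million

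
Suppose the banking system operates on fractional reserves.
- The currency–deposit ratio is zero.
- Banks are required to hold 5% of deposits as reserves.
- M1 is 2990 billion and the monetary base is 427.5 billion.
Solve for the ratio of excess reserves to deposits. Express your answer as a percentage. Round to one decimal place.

9.3%

Using m = M/MB = 2990/427.5 ≈ 6.994152. Since m = (1 + c)/(c + rr + e), the denominator satisfies c + rr + e = (1 + c)/m = (1 + 0) / 6.994152 ≈ 0.142977.
With c = 0 and rr = 0.05, the ratio of excess reserves to deposits is 0.142977 − 0 − 0.05 = 0.092977.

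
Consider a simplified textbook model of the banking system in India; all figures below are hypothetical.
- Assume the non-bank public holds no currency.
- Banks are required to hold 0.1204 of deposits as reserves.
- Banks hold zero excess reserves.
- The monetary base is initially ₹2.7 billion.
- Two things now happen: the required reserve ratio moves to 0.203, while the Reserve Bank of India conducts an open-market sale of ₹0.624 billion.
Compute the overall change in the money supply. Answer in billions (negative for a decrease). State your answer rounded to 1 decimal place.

-12.2 billion

Before: m₁ = 1 / (0.1204) ≈ 8.3056, MB₁ = 2.7, so M₁ = 8.3056 × 2.7 ≈ 22.4251 billion.
After: m₂ = 1 / (0.203) ≈ 4.9261, MB₂ = 2.7 − 0.624 = 2.076, so M₂ = 4.9261 × 2.076 ≈ 10.2266 billion.
ΔM = M₂ − M₁ = 10.2266 − 22.4251 = -12.1985 billion.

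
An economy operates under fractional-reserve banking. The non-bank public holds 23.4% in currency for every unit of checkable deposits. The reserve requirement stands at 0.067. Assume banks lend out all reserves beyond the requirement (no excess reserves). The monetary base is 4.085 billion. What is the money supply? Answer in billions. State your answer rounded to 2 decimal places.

The money multiplier is m = (1 + c) / (rr + c) = (1 + 0.234) / (0.067 + 0.234) ≈ 4.0997.
So M = m × MB = 4.0997 × 4.085 ≈ 16.7473 billion.

16.75 billion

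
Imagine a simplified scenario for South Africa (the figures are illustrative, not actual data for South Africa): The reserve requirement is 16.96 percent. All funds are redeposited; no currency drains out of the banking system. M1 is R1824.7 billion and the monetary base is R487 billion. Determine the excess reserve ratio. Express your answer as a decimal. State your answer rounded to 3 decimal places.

0.097

Using m = M/MB = 1824.7/487 ≈ 3.746817. Since m = (1 + c)/(c + rr + e), the denominator satisfies c + rr + e = (1 + c)/m = (1 + 0) / 3.746817 ≈ 0.266893.
With c = 0 and rr = 0.1696, the excess reserve ratio is 0.266893 − 0 − 0.1696 = 0.097293.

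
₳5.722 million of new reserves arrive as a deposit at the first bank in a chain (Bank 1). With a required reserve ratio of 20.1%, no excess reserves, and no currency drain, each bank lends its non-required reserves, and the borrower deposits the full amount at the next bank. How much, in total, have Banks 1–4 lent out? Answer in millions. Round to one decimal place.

₳13.5 million

Bank i lends (1 − rr)^i of the original deposit: Bank 1 lends 5.722·0.7990 ≈ 4.5719, Bank 2 lends 5.722·0.7990² ≈ 3.6529, and so on.
Summing a geometric series: total = 5.722·[0.7990·(1 − 0.7990^4) / (1 − 0.7990)] ≈ 13.4755 million.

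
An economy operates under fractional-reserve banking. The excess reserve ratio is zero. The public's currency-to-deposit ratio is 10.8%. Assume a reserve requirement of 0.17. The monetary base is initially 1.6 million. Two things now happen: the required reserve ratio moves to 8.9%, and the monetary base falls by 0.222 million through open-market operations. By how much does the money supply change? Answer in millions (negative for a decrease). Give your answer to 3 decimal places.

1.373 million

Before: m₁ = (1 + 0.108) / (0.17 + 0.108) ≈ 3.98561, MB₁ = 1.6, so M₁ = 3.98561 × 1.6 ≈ 6.377 million.
After: m₂ = (1 + 0.108) / (0.089 + 0.108) ≈ 5.62437, MB₂ = 1.6 − 0.222 = 1.378, so M₂ = 5.62437 × 1.378 ≈ 7.7504 million.
ΔM = M₂ − M₁ = 7.7504 − 6.377 = 1.3734 million.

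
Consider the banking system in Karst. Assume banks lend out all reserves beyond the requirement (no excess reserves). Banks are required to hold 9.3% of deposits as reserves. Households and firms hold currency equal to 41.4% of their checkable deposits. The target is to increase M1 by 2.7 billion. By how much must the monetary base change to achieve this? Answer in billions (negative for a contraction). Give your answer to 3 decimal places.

The money multiplier is m = (1 + c) / (rr + c) = (1 + 0.414) / (0.093 + 0.414) ≈ 2.78895.
ΔMB = ΔM / m = (+2.7) / 2.78895 ≈ 0.9681 billion.

0.968 billion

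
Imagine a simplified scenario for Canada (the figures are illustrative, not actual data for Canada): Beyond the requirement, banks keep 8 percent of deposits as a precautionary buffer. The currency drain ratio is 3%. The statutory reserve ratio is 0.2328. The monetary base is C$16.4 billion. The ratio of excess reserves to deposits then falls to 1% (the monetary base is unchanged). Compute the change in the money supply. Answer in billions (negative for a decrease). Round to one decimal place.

Initially m₁ = (1 + 0.03) / (0.2328 + 0.08 + 0.03) ≈ 3.0047, so M₁ = 3.0047 × 16.4 ≈ 49.2771 billion.
After the change m₂ = (1 + 0.03) / (0.2328 + 0.01 + 0.03) ≈ 3.7757, so M₂ = 3.7757 × 16.4 ≈ 61.9215 billion.
ΔM = M₂ − M₁ = 61.9215 − 49.2771 = 12.6444 billion.

C$12.6 billion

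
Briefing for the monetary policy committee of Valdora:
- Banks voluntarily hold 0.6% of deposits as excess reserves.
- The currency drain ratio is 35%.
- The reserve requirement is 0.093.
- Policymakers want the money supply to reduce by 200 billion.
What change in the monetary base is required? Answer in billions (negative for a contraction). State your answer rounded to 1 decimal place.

The money multiplier is m = (1 + c) / (rr + e + c) = (1 + 0.35) / (0.093 + 0.006 + 0.35) ≈ 3.00668.
ΔMB = ΔM / m = (−200) / 3.00668 ≈ -66.5186 billion.

-66.5 billion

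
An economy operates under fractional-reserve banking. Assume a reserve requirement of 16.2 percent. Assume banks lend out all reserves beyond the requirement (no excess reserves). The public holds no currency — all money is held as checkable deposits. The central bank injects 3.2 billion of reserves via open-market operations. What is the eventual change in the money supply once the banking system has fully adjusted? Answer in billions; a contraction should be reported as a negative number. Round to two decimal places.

The simple money multiplier is m = 1/rr = 1/0.162 ≈ 6.1728.
An open-market purchase increases the monetary base by 3.2 billion, so ΔM = m × ΔMB = 6.1728 × 3.2 ≈ 19.753 billion.

19.75 billion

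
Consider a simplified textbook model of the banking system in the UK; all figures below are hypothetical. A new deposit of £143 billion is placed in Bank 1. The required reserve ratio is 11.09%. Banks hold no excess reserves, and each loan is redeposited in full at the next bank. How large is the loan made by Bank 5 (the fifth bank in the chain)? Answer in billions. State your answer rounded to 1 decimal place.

£79.4 billion

Each bank lends a fraction (1 − rr) = 0.8891 of the deposit it receives, so Bank 5 receives 143·0.8891^4 and lends 143·0.8891^5 ≈ 79.4491 billion.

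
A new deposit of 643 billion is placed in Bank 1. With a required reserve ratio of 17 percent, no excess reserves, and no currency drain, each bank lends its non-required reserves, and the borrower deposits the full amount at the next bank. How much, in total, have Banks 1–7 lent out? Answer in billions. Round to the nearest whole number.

Bank i lends (1 − rr)^i of the original deposit: Bank 1 lends 643·0.8300 = 533.6900, Bank 2 lends 643·0.8300² = 442.9627, and so on.
Summing a geometric series: total = 643·[0.8300·(1 − 0.8300^7) / (1 − 0.8300)] ≈ 2287.4565 billion.

2287 billion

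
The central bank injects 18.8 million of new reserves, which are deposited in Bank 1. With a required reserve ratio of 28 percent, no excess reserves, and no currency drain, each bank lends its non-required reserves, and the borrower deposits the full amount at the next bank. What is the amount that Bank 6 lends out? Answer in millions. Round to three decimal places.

2.619 million

Each bank lends a fraction (1 − rr) = 0.7200 of the deposit it receives, so Bank 6 receives 18.8·0.7200^5 and lends 18.8·0.7200^6 ≈ 2.6191 million.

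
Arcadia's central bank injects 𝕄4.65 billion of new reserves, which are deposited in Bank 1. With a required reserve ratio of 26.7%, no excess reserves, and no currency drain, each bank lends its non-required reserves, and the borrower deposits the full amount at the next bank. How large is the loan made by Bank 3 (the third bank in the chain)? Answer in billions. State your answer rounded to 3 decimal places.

𝕄1.831 billion

Each bank lends a fraction (1 − rr) = 0.7330 of the deposit it receives, so Bank 3 receives 4.65·0.7330^2 and lends 4.65·0.7330^3 ≈ 1.8313 billion.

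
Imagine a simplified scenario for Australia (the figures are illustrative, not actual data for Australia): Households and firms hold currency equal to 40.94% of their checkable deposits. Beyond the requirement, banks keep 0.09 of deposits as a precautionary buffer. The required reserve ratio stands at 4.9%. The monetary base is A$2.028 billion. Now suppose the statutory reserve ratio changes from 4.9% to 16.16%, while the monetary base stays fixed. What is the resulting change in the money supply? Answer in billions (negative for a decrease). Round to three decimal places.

Initially m₁ = (1 + 0.4094) / (0.049 + 0.09 + 0.4094) ≈ 2.57002, so M₁ = 2.57002 × 2.028 ≈ 5.212 billion.
After the change m₂ = (1 + 0.4094) / (0.1616 + 0.09 + 0.4094) ≈ 2.13222, so M₂ = 2.13222 × 2.028 ≈ 4.3241 billion.
ΔM = M₂ − M₁ = 4.3241 − 5.212 = -0.8879 billion.

-0.888 billion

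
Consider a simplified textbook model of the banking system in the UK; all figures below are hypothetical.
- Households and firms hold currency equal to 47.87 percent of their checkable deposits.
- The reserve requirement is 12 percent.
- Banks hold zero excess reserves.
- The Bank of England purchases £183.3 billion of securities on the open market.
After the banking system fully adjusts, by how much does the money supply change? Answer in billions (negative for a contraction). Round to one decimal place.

£452.7 billion

The money multiplier is m = (1 + c) / (rr + c) = (1 + 0.4787) / (0.12 + 0.4787) ≈ 2.46985.
The purchase adds 183.3 billion of base, so ΔM = m × ΔMB = 2.46985 × (+183.3) ≈ 452.7235 billion.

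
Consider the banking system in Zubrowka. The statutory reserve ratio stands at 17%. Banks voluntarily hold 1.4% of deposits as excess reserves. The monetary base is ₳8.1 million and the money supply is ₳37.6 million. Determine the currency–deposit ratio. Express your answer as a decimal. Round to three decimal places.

Using m = M/MB = 37.6/8.1 ≈ 4.641975. From m = (1 + c)/(c + rr + e), rearranging gives 1 + c = m·(c + rr + e), so c·(1 − m) = m·(rr + e) − 1.
Hence c = [m·(rr + e) − 1]/(1 − m) = [4.641975 × (0.17 + 0.014) − 1] / (1 − 4.641975) ≈ 0.040054.

0.040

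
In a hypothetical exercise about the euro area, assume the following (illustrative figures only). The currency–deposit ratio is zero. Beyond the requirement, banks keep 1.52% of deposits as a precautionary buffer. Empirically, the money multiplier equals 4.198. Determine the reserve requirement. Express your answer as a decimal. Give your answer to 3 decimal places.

Using m = 4.198. Since m = (1 + c)/(c + rr + e), the denominator satisfies c + rr + e = (1 + c)/m = (1 + 0) / 4.198 ≈ 0.238209.
With c = 0 and e = 0.0152, the reserve requirement is 0.238209 − 0 − 0.0152 = 0.223009.

0.223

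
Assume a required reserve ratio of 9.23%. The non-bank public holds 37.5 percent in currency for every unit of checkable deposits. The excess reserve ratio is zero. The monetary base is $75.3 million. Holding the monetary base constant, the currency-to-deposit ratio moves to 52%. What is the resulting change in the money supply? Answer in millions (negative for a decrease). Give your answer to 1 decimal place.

-34.6 million

Initially m₁ = (1 + 0.375) / (0.0923 + 0.375) ≈ 2.9424, so M₁ = 2.9424 × 75.3 ≈ 221.5627 million.
After the change m₂ = (1 + 0.52) / (0.0923 + 0.52) ≈ 2.4824, so M₂ = 2.4824 × 75.3 ≈ 186.9247 million.
ΔM = M₂ − M₁ = 186.9247 − 221.5627 = -34.638 million.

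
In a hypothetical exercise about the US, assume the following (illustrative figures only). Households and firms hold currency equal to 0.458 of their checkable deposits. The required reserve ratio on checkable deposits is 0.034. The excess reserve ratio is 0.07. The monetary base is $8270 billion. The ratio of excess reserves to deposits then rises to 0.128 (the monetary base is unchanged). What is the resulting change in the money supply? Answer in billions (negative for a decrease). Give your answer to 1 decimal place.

Initially m₁ = (1 + 0.458) / (0.034 + 0.07 + 0.458) ≈ 2.594306, so M₁ = 2.594306 × 8270 ≈ 21454.9106 billion.
After the change m₂ = (1 + 0.458) / (0.034 + 0.128 + 0.458) ≈ 2.351613, so M₂ = 2.351613 × 8270 ≈ 19447.8395 billion.
ΔM = M₂ − M₁ = 19447.8395 − 21454.9106 = -2007.0711 billion.

-2007.1 billion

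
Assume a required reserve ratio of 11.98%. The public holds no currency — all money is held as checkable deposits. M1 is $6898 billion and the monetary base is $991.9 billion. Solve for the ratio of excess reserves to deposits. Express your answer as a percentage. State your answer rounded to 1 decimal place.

Using m = M/MB = 6898/991.9 ≈ 6.954330. Since m = (1 + c)/(c + rr + e), the denominator satisfies c + rr + e = (1 + c)/m = (1 + 0) / 6.954330 ≈ 0.143795.
With c = 0 and rr = 0.1198, the ratio of excess reserves to deposits is 0.143795 − 0 − 0.1198 = 0.023995.

2.4%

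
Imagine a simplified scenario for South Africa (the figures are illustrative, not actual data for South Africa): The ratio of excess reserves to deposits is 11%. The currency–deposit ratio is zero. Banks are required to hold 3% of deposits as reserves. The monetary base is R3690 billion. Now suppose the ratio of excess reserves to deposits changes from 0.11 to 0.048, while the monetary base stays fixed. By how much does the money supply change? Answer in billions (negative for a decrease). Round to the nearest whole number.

Initially m₁ = 1 / (0.03 + 0.11) ≈ 7.14286, so M₁ = 7.14286 × 3690 = 26357.1534 billion.
After the change m₂ = 1 / (0.03 + 0.048) ≈ 12.82051, so M₂ = 12.82051 × 3690 = 47307.6819 billion.
ΔM = M₂ − M₁ = 47307.6819 − 26357.1534 = 20950.5285 billion.

R20951 billion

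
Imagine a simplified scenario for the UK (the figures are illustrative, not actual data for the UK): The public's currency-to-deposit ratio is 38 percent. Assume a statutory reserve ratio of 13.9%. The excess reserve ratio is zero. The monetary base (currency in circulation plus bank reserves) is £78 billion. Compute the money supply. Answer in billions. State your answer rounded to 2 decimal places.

The money multiplier is m = (1 + c) / (rr + c) = (1 + 0.38) / (0.139 + 0.38) ≈ 2.65896.
So M = m × MB = 2.65896 × 78 ≈ 207.3989 billion.

£207.40 billion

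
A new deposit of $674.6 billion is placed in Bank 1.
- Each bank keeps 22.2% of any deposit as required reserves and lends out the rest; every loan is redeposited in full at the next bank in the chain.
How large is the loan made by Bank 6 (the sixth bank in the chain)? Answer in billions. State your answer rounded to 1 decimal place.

$149.6 billion

Each bank lends a fraction (1 − rr) = 0.7780 of the deposit it receives, so Bank 6 receives 674.6·0.7780^5 and lends 674.6·0.7780^6 ≈ 149.5974 billion.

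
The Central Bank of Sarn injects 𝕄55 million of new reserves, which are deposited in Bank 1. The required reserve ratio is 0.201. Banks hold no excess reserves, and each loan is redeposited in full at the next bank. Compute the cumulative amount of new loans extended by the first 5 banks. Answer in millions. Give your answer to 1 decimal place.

𝕄147.4 million

Bank i lends (1 − rr)^i of the original deposit: Bank 1 lends 55·0.7990 = 43.9450, Bank 2 lends 55·0.7990² ≈ 35.1121, and so on.
Summing a geometric series: total = 55·[0.7990·(1 − 0.7990^5) / (1 − 0.7990)] ≈ 147.4372 million.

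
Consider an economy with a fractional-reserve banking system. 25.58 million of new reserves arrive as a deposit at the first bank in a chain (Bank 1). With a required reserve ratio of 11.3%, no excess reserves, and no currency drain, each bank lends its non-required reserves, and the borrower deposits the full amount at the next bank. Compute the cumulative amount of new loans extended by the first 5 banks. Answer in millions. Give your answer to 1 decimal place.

90.5 million

Bank i lends (1 − rr)^i of the original deposit: Bank 1 lends 25.58·0.8870 ≈ 22.6895, Bank 2 lends 25.58·0.8870² ≈ 20.1256, and so on.
Summing a geometric series: total = 25.58·[0.8870·(1 − 0.8870^5) / (1 − 0.8870)] ≈ 90.5454 million.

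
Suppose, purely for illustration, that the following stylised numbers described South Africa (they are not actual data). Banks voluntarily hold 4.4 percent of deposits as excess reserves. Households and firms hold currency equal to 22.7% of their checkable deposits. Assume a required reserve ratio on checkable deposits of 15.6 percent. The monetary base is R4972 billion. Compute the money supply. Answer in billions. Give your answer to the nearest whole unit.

The money multiplier is m = (1 + c) / (rr + e + c) = (1 + 0.227) / (0.156 + 0.044 + 0.227) ≈ 2.87354.
So M = m × MB = 2.87354 × 4972 ≈ 14287.2409 billion.

R14287 billion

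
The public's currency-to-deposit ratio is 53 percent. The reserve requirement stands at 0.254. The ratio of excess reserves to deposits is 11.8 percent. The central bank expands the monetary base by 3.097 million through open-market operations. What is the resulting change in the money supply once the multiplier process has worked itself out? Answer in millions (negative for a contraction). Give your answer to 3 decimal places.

The money multiplier is m = (1 + c) / (rr + e + c) = (1 + 0.53) / (0.254 + 0.118 + 0.53) ≈ 1.69623.
The purchase adds 3.097 million of base, so ΔM = m × ΔMB = 1.69623 × (+3.097) ≈ 5.2532 million.

5.253 million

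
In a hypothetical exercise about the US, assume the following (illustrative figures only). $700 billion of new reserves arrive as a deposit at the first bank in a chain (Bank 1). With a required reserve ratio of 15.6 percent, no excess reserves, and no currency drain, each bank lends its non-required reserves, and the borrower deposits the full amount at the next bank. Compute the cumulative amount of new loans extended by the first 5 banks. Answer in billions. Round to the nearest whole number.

$2165 billion

Bank i lends (1 − rr)^i of the original deposit: Bank 1 lends 700·0.8440 = 590.8000, Bank 2 lends 700·0.8440² = 498.6352, and so on.
Summing a geometric series: total = 700·[0.8440·(1 − 0.8440^5) / (1 − 0.8440)] ≈ 2165.2644 billion.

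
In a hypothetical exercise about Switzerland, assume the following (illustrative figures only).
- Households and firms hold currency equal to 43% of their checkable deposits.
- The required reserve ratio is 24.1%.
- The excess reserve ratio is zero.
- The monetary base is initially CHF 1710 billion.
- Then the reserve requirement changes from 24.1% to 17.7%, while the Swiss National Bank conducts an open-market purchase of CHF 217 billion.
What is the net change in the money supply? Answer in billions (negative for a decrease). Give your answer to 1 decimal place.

CHF 895.5 billion

Before: m₁ = (1 + 0.43) / (0.241 + 0.43) ≈ 2.131148, MB₁ = 1710, so M₁ = 2.131148 × 1710 ≈ 3644.2631 billion.
After: m₂ = (1 + 0.43) / (0.177 + 0.43) ≈ 2.355848, MB₂ = 1710 + 217 = 1927, so M₂ = 2.355848 × 1927 ≈ 4539.7191 billion.
ΔM = M₂ − M₁ = 4539.7191 − 3644.2631 = 895.456 billion.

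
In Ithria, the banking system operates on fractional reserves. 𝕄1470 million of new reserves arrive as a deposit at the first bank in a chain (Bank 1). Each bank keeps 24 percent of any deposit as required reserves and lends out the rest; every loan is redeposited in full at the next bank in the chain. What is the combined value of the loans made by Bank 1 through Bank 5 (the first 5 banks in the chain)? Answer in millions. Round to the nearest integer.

𝕄3475 million

Bank i lends (1 − rr)^i of the original deposit: Bank 1 lends 1470·0.7600 = 1117.2000, Bank 2 lends 1470·0.7600² = 849.0720, and so on.
Summing a geometric series: total = 1470·[0.7600·(1 − 0.7600^5) / (1 − 0.7600)] ≈ 3474.7129 million.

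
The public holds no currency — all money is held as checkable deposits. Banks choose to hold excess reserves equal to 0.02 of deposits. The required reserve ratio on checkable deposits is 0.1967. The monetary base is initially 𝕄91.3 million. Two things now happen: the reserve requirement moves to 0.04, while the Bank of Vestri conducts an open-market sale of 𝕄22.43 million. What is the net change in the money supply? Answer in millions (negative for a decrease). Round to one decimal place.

𝕄726.5 million

Before: m₁ = 1 / (0.1967 + 0.02) ≈ 4.6147, MB₁ = 91.3, so M₁ = 4.6147 × 91.3 ≈ 421.3221 million.
After: m₂ = 1 / (0.04 + 0.02) ≈ 16.6667, MB₂ = 91.3 − 22.43 = 68.87, so M₂ = 16.6667 × 68.87 ≈ 1147.8356 million.
ΔM = M₂ − M₁ = 1147.8356 − 421.3221 = 726.5135 million.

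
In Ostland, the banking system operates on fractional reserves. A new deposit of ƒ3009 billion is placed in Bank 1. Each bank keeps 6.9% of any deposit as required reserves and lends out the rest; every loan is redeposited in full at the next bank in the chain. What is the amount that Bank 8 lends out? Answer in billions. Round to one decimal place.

Each bank lends a fraction (1 − rr) = 0.9310 of the deposit it receives, so Bank 8 receives 3009·0.9310^7 and lends 3009·0.9310^8 ≈ 1698.3204 billion.

ƒ1698.3 billion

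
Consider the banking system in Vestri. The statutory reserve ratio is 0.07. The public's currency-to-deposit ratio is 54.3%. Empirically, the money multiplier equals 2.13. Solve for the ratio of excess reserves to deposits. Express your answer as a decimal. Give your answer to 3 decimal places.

0.111

Using m = 2.13. Since m = (1 + c)/(c + rr + e), the denominator satisfies c + rr + e = (1 + c)/m = (1 + 0.543) / 2.13 ≈ 0.724413.
With c = 0.543 and rr = 0.07, the ratio of excess reserves to deposits is 0.724413 − 0.543 − 0.07 = 0.111413.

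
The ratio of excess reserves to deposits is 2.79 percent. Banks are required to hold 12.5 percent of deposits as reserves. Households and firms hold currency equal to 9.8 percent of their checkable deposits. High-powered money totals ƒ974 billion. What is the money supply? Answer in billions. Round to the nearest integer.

The money multiplier is m = (1 + c) / (rr + e + c) = (1 + 0.098) / (0.125 + 0.0279 + 0.098) ≈ 4.3762.
So M = m × MB = 4.3762 × 974 = 4262.4188 billion.

ƒ4262 billion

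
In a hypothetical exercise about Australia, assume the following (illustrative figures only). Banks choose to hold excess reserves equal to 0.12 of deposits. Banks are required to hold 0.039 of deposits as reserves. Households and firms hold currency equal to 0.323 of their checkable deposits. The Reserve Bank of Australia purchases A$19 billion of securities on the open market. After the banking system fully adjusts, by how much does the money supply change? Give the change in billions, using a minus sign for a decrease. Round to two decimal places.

The money multiplier is m = (1 + c) / (rr + e + c) = (1 + 0.323) / (0.039 + 0.12 + 0.323) ≈ 2.74481.
The purchase adds 19 billion of base, so ΔM = m × ΔMB = 2.74481 × (+19) ≈ 52.1514 billion.

A$52.15 billion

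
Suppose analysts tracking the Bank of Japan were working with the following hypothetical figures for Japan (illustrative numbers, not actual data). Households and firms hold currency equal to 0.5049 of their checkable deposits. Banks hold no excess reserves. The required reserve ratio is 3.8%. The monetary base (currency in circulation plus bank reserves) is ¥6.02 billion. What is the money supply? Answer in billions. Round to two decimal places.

The money multiplier is m = (1 + c) / (rr + c) = (1 + 0.5049) / (0.038 + 0.5049) ≈ 2.7720.
So M = m × MB = 2.7720 × 6.02 ≈ 16.6874 billion.

¥16.69 billion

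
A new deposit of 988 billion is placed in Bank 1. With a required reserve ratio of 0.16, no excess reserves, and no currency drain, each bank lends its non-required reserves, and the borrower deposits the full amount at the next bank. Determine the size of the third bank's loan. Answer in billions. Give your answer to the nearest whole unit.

Each bank lends a fraction (1 − rr) = 0.8400 of the deposit it receives, so Bank 3 receives 988·0.8400^2 and lends 988·0.8400^3 ≈ 585.5916 billion.

586 billion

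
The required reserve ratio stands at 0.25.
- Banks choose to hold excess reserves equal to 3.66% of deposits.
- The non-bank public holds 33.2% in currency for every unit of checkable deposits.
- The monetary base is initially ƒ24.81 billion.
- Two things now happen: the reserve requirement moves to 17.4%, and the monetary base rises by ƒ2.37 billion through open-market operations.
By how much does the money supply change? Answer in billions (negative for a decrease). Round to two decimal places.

ƒ13.30 billion

Before: m₁ = (1 + 0.332) / (0.25 + 0.0366 + 0.332) ≈ 2.15325, MB₁ = 24.81, so M₁ = 2.15325 × 24.81 ≈ 53.4221 billion.
After: m₂ = (1 + 0.332) / (0.174 + 0.0366 + 0.332) ≈ 2.45485, MB₂ = 24.81 + 2.37 = 27.18, so M₂ = 2.45485 × 27.18 ≈ 66.7228 billion.
ΔM = M₂ − M₁ = 66.7228 − 53.4221 = 13.3007 billion.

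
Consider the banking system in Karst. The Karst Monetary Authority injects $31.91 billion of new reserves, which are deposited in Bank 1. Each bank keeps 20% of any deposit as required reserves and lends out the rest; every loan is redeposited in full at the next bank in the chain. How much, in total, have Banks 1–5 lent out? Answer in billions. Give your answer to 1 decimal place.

$85.8 billion

Bank i lends (1 − rr)^i of the original deposit: Bank 1 lends 31.91·0.8000 = 25.5280, Bank 2 lends 31.91·0.8000² = 20.4224, and so on.
Summing a geometric series: total = 31.91·[0.8000·(1 − 0.8000^5) / (1 − 0.8000)] ≈ 85.8149 billion.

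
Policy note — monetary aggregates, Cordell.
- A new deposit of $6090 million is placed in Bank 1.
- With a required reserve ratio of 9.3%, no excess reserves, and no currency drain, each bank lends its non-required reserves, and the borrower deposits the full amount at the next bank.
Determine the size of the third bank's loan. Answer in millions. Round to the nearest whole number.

$4544 million

Each bank lends a fraction (1 − rr) = 0.9070 of the deposit it receives, so Bank 3 receives 6090·0.9070^2 and lends 6090·0.9070^3 ≈ 4544.0087 million.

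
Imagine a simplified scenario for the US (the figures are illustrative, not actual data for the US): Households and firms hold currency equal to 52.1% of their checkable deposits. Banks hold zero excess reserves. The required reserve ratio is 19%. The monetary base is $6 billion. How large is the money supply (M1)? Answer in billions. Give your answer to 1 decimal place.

The money multiplier is m = (1 + c) / (rr + c) = (1 + 0.521) / (0.19 + 0.521) ≈ 2.1392.
So M = m × MB = 2.1392 × 6 = 12.8352 billion.

$12.8 billion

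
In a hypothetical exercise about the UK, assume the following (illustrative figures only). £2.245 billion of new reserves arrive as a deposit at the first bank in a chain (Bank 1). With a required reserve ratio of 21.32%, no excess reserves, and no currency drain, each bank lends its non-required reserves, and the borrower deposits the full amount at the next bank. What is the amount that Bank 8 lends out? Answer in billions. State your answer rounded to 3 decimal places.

Each bank lends a fraction (1 − rr) = 0.7868 of the deposit it receives, so Bank 8 receives 2.245·0.7868^7 and lends 2.245·0.7868^8 ≈ 0.3297 billion.

£0.330 billion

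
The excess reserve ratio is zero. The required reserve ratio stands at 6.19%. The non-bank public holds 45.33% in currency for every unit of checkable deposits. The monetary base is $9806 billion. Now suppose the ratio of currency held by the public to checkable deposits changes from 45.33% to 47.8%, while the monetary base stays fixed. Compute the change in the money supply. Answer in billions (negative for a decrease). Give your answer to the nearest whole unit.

Initially m₁ = (1 + 0.4533) / (0.0619 + 0.4533) ≈ 2.82085, so M₁ = 2.82085 × 9806 = 27661.2551 billion.
After the change m₂ = (1 + 0.478) / (0.0619 + 0.478) ≈ 2.73754, so M₂ = 2.73754 × 9806 ≈ 26844.3172 billion.
ΔM = M₂ − M₁ = 26844.3172 − 27661.2551 = -816.9379 billion.

-817 billion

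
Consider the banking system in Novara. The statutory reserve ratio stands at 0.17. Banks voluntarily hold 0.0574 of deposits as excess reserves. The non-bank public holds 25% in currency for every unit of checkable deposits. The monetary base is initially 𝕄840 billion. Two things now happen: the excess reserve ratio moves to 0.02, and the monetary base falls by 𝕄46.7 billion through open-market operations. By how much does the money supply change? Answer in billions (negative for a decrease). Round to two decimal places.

Before: m₁ = (1 + 0.25) / (0.17 + 0.0574 + 0.25) ≈ 2.618349, MB₁ = 840, so M₁ = 2.618349 × 840 ≈ 2199.4132 billion.
After: m₂ = (1 + 0.25) / (0.17 + 0.02 + 0.25) ≈ 2.840909, MB₂ = 840 − 46.7 = 793.3, so M₂ = 2.840909 × 793.3 ≈ 2253.6931 billion.
ΔM = M₂ − M₁ = 2253.6931 − 2199.4132 = 54.2799 billion.

𝕄54.28 billion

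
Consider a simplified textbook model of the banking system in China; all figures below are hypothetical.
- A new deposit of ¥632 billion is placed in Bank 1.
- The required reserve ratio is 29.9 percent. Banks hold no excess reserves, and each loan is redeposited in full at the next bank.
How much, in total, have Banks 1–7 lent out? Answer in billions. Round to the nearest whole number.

Bank i lends (1 − rr)^i of the original deposit: Bank 1 lends 632·0.7010 = 443.0320, Bank 2 lends 632·0.7010² ≈ 310.5654, and so on.
Summing a geometric series: total = 632·[0.7010·(1 − 0.7010^7) / (1 − 0.7010)] ≈ 1358.4615 billion.

¥1358 billion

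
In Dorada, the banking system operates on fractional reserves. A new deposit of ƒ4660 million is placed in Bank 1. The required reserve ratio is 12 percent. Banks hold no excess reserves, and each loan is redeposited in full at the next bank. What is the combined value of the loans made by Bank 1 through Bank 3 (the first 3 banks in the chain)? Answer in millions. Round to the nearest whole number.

Bank i lends (1 − rr)^i of the original deposit: Bank 1 lends 4660·0.8800 = 4100.8000, Bank 2 lends 4660·0.8800² = 3608.7040, and so on.
Summing a geometric series: total = 4660·[0.8800·(1 − 0.8800^3) / (1 − 0.8800)] ≈ 10885.1635 million.

ƒ10885 million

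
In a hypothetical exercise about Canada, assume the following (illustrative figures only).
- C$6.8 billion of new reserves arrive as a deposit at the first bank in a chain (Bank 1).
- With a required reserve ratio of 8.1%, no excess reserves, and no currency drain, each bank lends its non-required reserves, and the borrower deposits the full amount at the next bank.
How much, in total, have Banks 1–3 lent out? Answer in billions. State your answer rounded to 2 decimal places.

Bank i lends (1 − rr)^i of the original deposit: Bank 1 lends 6.8·0.9190 = 6.2492, Bank 2 lends 6.8·0.9190² ≈ 5.7430, and so on.
Summing a geometric series: total = 6.8·[0.9190·(1 − 0.9190^3) / (1 − 0.9190)] ≈ 17.2700 billion.

C$17.27 billion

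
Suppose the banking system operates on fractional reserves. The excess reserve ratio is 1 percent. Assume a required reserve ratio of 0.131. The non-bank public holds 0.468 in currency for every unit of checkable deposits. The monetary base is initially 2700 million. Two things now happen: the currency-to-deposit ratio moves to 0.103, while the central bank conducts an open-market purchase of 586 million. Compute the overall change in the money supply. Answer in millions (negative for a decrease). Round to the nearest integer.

Before: m₁ = (1 + 0.468) / (0.131 + 0.01 + 0.468) ≈ 2.41051, MB₁ = 2700, so M₁ = 2.41051 × 2700 = 6508.377 million.
After: m₂ = (1 + 0.103) / (0.131 + 0.01 + 0.103) ≈ 4.52049, MB₂ = 2700 + 586 = 3286, so M₂ = 4.52049 × 3286 ≈ 14854.3301 million.
ΔM = M₂ − M₁ = 14854.3301 − 6508.377 = 8345.9531 million.

8346 million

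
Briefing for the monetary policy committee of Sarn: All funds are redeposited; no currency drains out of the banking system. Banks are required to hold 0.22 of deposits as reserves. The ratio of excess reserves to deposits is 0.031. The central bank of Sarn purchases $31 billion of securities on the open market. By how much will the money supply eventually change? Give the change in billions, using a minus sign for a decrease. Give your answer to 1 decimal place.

The money multiplier is m = 1 / (rr + e) = 1 / (0.22 + 0.031) ≈ 3.9841.
The purchase adds 31 billion of base, so ΔM = m × ΔMB = 3.9841 × (+31) = 123.5071 billion.

$123.5 billion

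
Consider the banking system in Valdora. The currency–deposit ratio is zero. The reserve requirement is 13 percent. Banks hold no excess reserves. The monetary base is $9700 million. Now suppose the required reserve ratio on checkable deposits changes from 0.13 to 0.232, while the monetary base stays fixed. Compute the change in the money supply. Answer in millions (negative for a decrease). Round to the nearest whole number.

-32805 million

Initially m₁ = 1 / (0.13) ≈ 7.69231, so M₁ = 7.69231 × 9700 = 74615.407 million.
After the change m₂ = 1 / (0.232) ≈ 4.31034, so M₂ = 4.31034 × 9700 = 41810.298 million.
ΔM = M₂ − M₁ = 41810.298 − 74615.407 = -32805.109 million.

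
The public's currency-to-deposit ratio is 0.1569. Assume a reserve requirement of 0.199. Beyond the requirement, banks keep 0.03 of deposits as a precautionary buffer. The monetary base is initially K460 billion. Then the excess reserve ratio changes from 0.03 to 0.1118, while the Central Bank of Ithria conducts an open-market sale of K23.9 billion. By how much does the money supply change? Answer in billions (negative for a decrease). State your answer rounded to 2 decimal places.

-300.31 billion

Before: m₁ = (1 + 0.1569) / (0.199 + 0.03 + 0.1569) ≈ 2.997927, MB₁ = 460, so M₁ = 2.997927 × 460 ≈ 1379.0464 billion.
After: m₂ = (1 + 0.1569) / (0.199 + 0.1118 + 0.1569) ≈ 2.473594, MB₂ = 460 − 23.9 = 436.1, so M₂ = 2.473594 × 436.1 ≈ 1078.7343 billion.
ΔM = M₂ − M₁ = 1078.7343 − 1379.0464 = -300.3121 billion.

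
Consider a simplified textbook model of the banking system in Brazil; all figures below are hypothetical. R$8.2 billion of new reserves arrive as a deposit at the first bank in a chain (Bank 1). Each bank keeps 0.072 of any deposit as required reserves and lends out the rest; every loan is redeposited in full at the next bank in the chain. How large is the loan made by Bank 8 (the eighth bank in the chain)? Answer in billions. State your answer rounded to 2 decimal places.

R$4.51 billion

Each bank lends a fraction (1 − rr) = 0.9280 of the deposit it receives, so Bank 8 receives 8.2·0.9280^7 and lends 8.2·0.9280^8 ≈ 4.5102 billion.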